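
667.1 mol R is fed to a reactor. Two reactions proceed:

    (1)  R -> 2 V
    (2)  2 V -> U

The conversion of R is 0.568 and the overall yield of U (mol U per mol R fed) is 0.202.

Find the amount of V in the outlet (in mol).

488 mol

Conversion of R: R consumed = 1ξ₁ = 0.568 × 667.1 → ξ₁ = 378.9 mol.
Yield of U: 1ξ₂ / 667.1 = 0.202 → ξ₂ = 134.8 mol.
Outlet amounts (n = n₀ + Σ ν·ξ):
  R: 667.1 − 1(378.9) = 288.2
  V: 0 + 2(378.9) − 2(134.8) = 488.3
  U: 0 + 1(134.8) = 134.8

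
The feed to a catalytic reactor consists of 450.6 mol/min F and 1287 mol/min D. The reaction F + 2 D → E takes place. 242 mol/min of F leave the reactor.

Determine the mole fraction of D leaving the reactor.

For F: n = n₀ − 1ξ → 242 = 450.6 − 1ξ, giving ξ = 208.6 mol/min.
Outlet amounts (n = n₀ + ν ξ):
  F: 450.6 − 1(208.6) = 242
  D: 1287 − 2(208.6) = 869.8
  E: 0 + 1(208.6) = 208.6
Total out = 1320 mol/min; y_D = 869.8 / 1320 = 0.6587.

0.659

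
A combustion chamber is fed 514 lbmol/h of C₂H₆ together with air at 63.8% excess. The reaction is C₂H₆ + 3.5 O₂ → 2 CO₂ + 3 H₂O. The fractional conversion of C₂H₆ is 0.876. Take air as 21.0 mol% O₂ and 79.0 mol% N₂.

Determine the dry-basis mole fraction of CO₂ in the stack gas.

0.0671

Stoichiometric O₂ = 3.5 × 514 = 1799 lbmol/h; O₂ fed = 1799 × 1.638 = 2947 lbmol/h.
N₂ fed = 2947 × 79/21 = 11090 lbmol/h.
Fuel reacted = 0.876 × 514 → ξ = 450.3 lbmol/h.
Outlet (n = n₀ + ν ξ):
  C₂H₆: 514 − 1(450.3) = 63.74
  O₂: 2947 − 3.5(450.3) = 1371
  N₂: 11090 (inert)
  CO₂: 0 + 2(450.3) = 900.5
  H₂O: 0 + 3(450.3) = 1351
Dry total = 13420 lbmol/h; y_CO₂ (dry) = 900.5 / 13420 = 0.0671.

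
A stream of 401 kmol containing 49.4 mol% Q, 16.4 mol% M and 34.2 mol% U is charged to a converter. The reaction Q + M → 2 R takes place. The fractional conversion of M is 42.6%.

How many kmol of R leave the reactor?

M reacted = 0.426 × 65.76 = 28.02 kmol; ν_M = −1, so ξ = 28.02/1 = 28.02 kmol.
Outlet amounts (n = n₀ + ν ξ):
  Q: 198.1 − 1(28.02) = 170.1
  M: 65.76 − 1(28.02) = 37.75
  R: 0 + 2(28.02) = 56.03
  U: 137.1 (inert)

56 kmol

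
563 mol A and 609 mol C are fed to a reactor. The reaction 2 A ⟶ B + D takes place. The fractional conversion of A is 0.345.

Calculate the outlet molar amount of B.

97.1 mol

A reacted = 0.345 × 563 = 194.2 mol; ν_A = −2, so ξ = 194.2/2 = 97.12 mol.
Outlet amounts (n = n₀ + ν ξ):
  A: 563 − 2(97.12) = 368.8
  B: 0 + 1(97.12) = 97.12
  D: 0 + 1(97.12) = 97.12
  C: 609 (inert)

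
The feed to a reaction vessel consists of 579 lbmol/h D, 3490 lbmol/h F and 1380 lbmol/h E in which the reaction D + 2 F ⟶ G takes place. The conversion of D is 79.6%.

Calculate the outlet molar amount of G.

461 lbmol/h

D reacted = 0.796 × 579 = 460.9 lbmol/h; ν_D = −1, so ξ = 460.9/1 = 460.9 lbmol/h.
Outlet amounts (n = n₀ + ν ξ):
  D: 579 − 1(460.9) = 118.1
  F: 3490 − 2(460.9) = 2568
  G: 0 + 1(460.9) = 460.9
  E: 1380 (inert)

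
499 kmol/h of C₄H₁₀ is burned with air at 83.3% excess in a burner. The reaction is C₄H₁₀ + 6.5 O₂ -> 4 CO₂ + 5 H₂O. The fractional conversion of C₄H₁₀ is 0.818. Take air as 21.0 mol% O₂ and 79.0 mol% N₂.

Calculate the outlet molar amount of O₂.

3290 kmol/h

Stoichiometric O₂ = 6.5 × 499 = 3244 kmol/h; O₂ fed = 3244 × 1.833 = 5945 kmol/h.
N₂ fed = 5945 × 79/21 = 22370 kmol/h.
Fuel reacted = 0.818 × 499 → ξ = 408.2 kmol/h.
Outlet (n = n₀ + ν ξ):
  C₄H₁₀: 499 − 1(408.2) = 90.82
  O₂: 5945 − 6.5(408.2) = 3292
  N₂: 22370 (inert)
  CO₂: 0 + 4(408.2) = 1633
  H₂O: 0 + 5(408.2) = 2041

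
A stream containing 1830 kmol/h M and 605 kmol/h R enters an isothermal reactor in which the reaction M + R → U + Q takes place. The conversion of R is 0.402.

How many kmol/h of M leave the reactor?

1590 kmol/h

R reacted = 0.402 × 605 = 243.2 kmol/h; ν_R = −1, so ξ = 243.2/1 = 243.2 kmol/h.
Outlet amounts (n = n₀ + ν ξ):
  M: 1830 − 1(243.2) = 1587
  R: 605 − 1(243.2) = 361.8
  U: 0 + 1(243.2) = 243.2
  Q: 0 + 1(243.2) = 243.2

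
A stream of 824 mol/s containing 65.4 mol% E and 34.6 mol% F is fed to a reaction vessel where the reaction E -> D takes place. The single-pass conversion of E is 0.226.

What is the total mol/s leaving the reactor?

824 mol/s

E reacted = 0.226 × 538.9 = 121.8 mol/s; ν_E = −1, so ξ = 121.8/1 = 121.8 mol/s.
Outlet amounts (n = n₀ + ν ξ):
  E: 538.9 − 1(121.8) = 417.1
  D: 0 + 1(121.8) = 121.8
  F: 285.1 (inert)
Total out = 417.1 + 121.8 + 285.1 = 824 mol/s.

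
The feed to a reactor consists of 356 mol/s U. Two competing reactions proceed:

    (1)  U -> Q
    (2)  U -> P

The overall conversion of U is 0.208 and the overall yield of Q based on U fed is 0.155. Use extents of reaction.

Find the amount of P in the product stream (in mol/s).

Yield of Q: 1ξ₁ / 356 = 0.155 → ξ₁ = 55.18 mol/s.
Conversion of U: 1ξ₁ + 1ξ₂ = 0.208 × 356 = 74.05 → ξ₂ = 18.87 mol/s.
Outlet amounts (n = n₀ + Σ ν·ξ):
  U: 356 − 1(55.18) − 1(18.87) = 282
  Q: 0 + 1(55.18) = 55.18
  P: 0 + 1(18.87) = 18.87

18.9 mol/s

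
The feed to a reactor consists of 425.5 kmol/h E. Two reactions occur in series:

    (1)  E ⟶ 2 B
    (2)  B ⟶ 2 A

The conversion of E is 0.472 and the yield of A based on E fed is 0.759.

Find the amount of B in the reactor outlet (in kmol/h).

240 kmol/h

Conversion of E: E consumed = 1ξ₁ = 0.472 × 425.5 → ξ₁ = 200.8 kmol/h.
Yield of A: 2ξ₂ / 425.5 = 0.759 → ξ₂ = 161.5 kmol/h.
Outlet amounts (n = n₀ + Σ ν·ξ):
  E: 425.5 − 1(200.8) = 224.7
  B: 0 + 2(200.8) − 1(161.5) = 240.2
  A: 0 + 2(161.5) = 323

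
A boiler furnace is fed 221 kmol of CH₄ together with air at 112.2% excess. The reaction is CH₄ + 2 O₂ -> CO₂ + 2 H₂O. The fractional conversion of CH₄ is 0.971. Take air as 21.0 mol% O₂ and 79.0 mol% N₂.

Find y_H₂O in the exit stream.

0.0916

Stoichiometric O₂ = 2 × 221 = 442 kmol; O₂ fed = 442 × 2.122 = 937.9 kmol.
N₂ fed = 937.9 × 79/21 = 3528 kmol.
Fuel reacted = 0.971 × 221 → ξ = 214.6 kmol.
Outlet (n = n₀ + ν ξ):
  CH₄: 221 − 1(214.6) = 6.409
  O₂: 937.9 − 2(214.6) = 508.7
  N₂: 3528 (inert)
  CO₂: 0 + 1(214.6) = 214.6
  H₂O: 0 + 2(214.6) = 429.2
Total out = 4687 kmol; y_H₂O = 429.2 / 4687 = 0.09156.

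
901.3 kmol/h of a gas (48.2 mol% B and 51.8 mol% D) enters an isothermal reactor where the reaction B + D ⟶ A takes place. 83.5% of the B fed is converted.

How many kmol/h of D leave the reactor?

B reacted = 0.835 × 434.4 = 362.7 kmol/h; ν_B = −1, so ξ = 362.7/1 = 362.7 kmol/h.
Outlet amounts (n = n₀ + ν ξ):
  B: 434.4 − 1(362.7) = 71.68
  D: 466.9 − 1(362.7) = 104.1
  A: 0 + 1(362.7) = 362.7

104 kmol/h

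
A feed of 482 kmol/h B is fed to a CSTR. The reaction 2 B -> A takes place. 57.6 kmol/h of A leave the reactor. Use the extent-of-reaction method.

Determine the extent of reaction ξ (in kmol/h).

For A: n = n₀ + 1ξ → 57.6 = 0 + 1ξ, giving ξ = 57.6 kmol/h.
Outlet amounts (n = n₀ + ν ξ):
  B: 482 − 2(57.6) = 366.8
  A: 0 + 1(57.6) = 57.6

ξ = 57.6 kmol/h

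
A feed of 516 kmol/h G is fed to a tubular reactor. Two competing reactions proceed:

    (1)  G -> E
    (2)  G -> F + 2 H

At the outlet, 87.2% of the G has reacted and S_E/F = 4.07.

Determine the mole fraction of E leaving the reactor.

Conversion of G: G consumed = 0.872 × 516 = 450 kmol/h = 1ξ₁ + 1ξ₂.
Selectivity: 1ξ₁ / (1ξ₂) = 4.07 → ξ₁ = 4.07 ξ₂.
Substitute: (1·4.07 + 1) ξ₂ = 450 → ξ₂ = 88.75 kmol/h, ξ₁ = 361.2 kmol/h.
Outlet amounts (n = n₀ + Σ ν·ξ):
  G: 516 − 1(361.2) − 1(88.75) = 66.05
  E: 0 + 1(361.2) = 361.2
  F: 0 + 1(88.75) = 88.75
  H: 0 + 2(88.75) = 177.5
Total out = 693.5 kmol/h; y_E = 361.2 / 693.5 = 0.5208.

0.521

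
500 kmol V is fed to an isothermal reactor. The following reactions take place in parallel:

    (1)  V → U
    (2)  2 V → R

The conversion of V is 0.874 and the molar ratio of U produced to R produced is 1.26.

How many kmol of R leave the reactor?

Conversion of V: V consumed = 0.874 × 500 = 437 kmol = 1ξ₁ + 2ξ₂.
Selectivity: 1ξ₁ / (1ξ₂) = 1.26 → ξ₁ = 1.26 ξ₂.
Substitute: (1·1.26 + 2) ξ₂ = 437 → ξ₂ = 134 kmol, ξ₁ = 168.9 kmol.
Outlet amounts (n = n₀ + Σ ν·ξ):
  V: 500 − 1(168.9) − 2(134) = 63
  U: 0 + 1(168.9) = 168.9
  R: 0 + 1(134) = 134

134 kmol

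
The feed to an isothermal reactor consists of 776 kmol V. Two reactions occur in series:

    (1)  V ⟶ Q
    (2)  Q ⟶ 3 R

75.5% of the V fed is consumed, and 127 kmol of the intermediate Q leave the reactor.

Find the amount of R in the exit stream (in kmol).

1380 kmol

Conversion of V: V consumed = 1ξ₁ = 0.755 × 776 → ξ₁ = 585.9 kmol.
Q balance: n_Q = 0 + 1ξ₁ − 1ξ₂ = 127 → ξ₂ = (1·585.9 − 127)/1 = 458.9 kmol.
Outlet amounts (n = n₀ + Σ ν·ξ):
  V: 776 − 1(585.9) = 190.1
  Q: 0 + 1(585.9) − 1(458.9) = 127
  R: 0 + 3(458.9) = 1377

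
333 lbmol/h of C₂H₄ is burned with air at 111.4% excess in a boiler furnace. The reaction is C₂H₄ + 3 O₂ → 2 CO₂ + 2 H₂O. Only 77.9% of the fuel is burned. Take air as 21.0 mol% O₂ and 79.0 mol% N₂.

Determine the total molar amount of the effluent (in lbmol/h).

10400 lbmol/h

Stoichiometric O₂ = 3 × 333 = 999 lbmol/h; O₂ fed = 999 × 2.114 = 2112 lbmol/h.
N₂ fed = 2112 × 79/21 = 7945 lbmol/h.
Fuel reacted = 0.779 × 333 → ξ = 259.4 lbmol/h.
Outlet (n = n₀ + ν ξ):
  C₂H₄: 333 − 1(259.4) = 73.59
  O₂: 2112 − 3(259.4) = 1334
  N₂: 7945 (inert)
  CO₂: 0 + 2(259.4) = 518.8
  H₂O: 0 + 2(259.4) = 518.8
Total out = 73.59 + 1334 + 7945 + 518.8 + 518.8 = 10390 lbmol/h.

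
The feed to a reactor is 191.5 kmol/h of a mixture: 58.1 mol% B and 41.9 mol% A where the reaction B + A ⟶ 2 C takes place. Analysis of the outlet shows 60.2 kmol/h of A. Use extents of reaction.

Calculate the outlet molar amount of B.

91.2 kmol/h

For A: n = n₀ − 1ξ → 60.2 = 80.24 − 1ξ, giving ξ = 20.04 kmol/h.
Outlet amounts (n = n₀ + ν ξ):
  B: 111.3 − 1(20.04) = 91.22
  A: 80.24 − 1(20.04) = 60.2
  C: 0 + 2(20.04) = 40.08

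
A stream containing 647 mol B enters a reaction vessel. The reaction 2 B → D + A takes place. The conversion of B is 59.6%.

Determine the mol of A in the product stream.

B reacted = 0.596 × 647 = 385.6 mol; ν_B = −2, so ξ = 385.6/2 = 192.8 mol.
Outlet amounts (n = n₀ + ν ξ):
  B: 647 − 2(192.8) = 261.4
  D: 0 + 1(192.8) = 192.8
  A: 0 + 1(192.8) = 192.8

193 mol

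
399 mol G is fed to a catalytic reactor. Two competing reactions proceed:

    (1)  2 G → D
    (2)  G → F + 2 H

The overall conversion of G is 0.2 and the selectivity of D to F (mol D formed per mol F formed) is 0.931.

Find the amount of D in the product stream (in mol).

26 mol

Conversion of G: G consumed = 0.2 × 399 = 79.8 mol = 2ξ₁ + 1ξ₂.
Selectivity: 1ξ₁ / (1ξ₂) = 0.931 → ξ₁ = 0.931 ξ₂.
Substitute: (2·0.931 + 1) ξ₂ = 79.8 → ξ₂ = 27.88 mol, ξ₁ = 25.96 mol.
Outlet amounts (n = n₀ + Σ ν·ξ):
  G: 399 − 2(25.96) − 1(27.88) = 319.2
  D: 0 + 1(25.96) = 25.96
  F: 0 + 1(27.88) = 27.88
  H: 0 + 2(27.88) = 55.77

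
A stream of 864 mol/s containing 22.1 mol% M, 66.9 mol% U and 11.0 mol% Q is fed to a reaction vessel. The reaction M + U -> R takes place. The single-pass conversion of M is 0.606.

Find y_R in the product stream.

M reacted = 0.606 × 190.9 = 115.7 mol/s; ν_M = −1, so ξ = 115.7/1 = 115.7 mol/s.
Outlet amounts (n = n₀ + ν ξ):
  M: 190.9 − 1(115.7) = 75.23
  U: 578 − 1(115.7) = 462.3
  R: 0 + 1(115.7) = 115.7
  Q: 95.04 (inert)
Total out = 748.3 mol/s; y_R = 115.7 / 748.3 = 0.1546.

0.155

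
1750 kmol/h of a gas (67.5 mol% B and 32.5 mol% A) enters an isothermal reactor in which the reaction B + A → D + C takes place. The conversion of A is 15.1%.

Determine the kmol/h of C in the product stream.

A reacted = 0.151 × 568.8 = 85.88 kmol/h; ν_A = −1, so ξ = 85.88/1 = 85.88 kmol/h.
Outlet amounts (n = n₀ + ν ξ):
  B: 1181 − 1(85.88) = 1095
  A: 568.8 − 1(85.88) = 482.9
  D: 0 + 1(85.88) = 85.88
  C: 0 + 1(85.88) = 85.88

85.9 kmol/h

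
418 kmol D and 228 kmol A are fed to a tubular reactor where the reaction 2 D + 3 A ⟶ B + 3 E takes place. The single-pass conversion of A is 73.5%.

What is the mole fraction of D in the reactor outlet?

0.519

A reacted = 0.735 × 228 = 167.6 kmol; ν_A = −3, so ξ = 167.6/3 = 55.86 kmol.
Outlet amounts (n = n₀ + ν ξ):
  D: 418 − 2(55.86) = 306.3
  A: 228 − 3(55.86) = 60.42
  B: 0 + 1(55.86) = 55.86
  E: 0 + 3(55.86) = 167.6
Total out = 590.1 kmol; y_D = 306.3 / 590.1 = 0.519.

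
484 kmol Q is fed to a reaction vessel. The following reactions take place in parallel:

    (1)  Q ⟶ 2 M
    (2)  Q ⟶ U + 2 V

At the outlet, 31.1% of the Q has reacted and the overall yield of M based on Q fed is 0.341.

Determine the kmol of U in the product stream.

Yield of M: 2ξ₁ / 484 = 0.341 → ξ₁ = 82.52 kmol.
Conversion of Q: 1ξ₁ + 1ξ₂ = 0.311 × 484 = 150.5 → ξ₂ = 68 kmol.
Outlet amounts (n = n₀ + Σ ν·ξ):
  Q: 484 − 1(82.52) − 1(68) = 333.5
  M: 0 + 2(82.52) = 165
  U: 0 + 1(68) = 68
  V: 0 + 2(68) = 136

68 kmol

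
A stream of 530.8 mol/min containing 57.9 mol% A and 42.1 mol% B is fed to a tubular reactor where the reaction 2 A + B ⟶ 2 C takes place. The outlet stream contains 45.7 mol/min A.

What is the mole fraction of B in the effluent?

0.232

For A: n = n₀ − 2ξ → 45.7 = 307.3 − 2ξ, giving ξ = 130.8 mol/min.
Outlet amounts (n = n₀ + ν ξ):
  A: 307.3 − 2(130.8) = 45.7
  B: 223.5 − 1(130.8) = 92.65
  C: 0 + 2(130.8) = 261.6
Total out = 400 mol/min; y_B = 92.65 / 400 = 0.2316.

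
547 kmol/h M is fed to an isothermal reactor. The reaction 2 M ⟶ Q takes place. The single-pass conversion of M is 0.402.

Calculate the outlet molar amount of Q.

110 kmol/h

M reacted = 0.402 × 547 = 219.9 kmol/h; ν_M = −2, so ξ = 219.9/2 = 109.9 kmol/h.
Outlet amounts (n = n₀ + ν ξ):
  M: 547 − 2(109.9) = 327.1
  Q: 0 + 1(109.9) = 109.9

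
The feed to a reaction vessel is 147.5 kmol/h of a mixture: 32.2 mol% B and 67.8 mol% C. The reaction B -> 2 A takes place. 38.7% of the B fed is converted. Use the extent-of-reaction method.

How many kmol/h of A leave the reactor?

36.8 kmol/h

B reacted = 0.387 × 47.49 = 18.38 kmol/h; ν_B = −1, so ξ = 18.38/1 = 18.38 kmol/h.
Outlet amounts (n = n₀ + ν ξ):
  B: 47.49 − 1(18.38) = 29.11
  A: 0 + 2(18.38) = 36.76
  C: 100 (inert)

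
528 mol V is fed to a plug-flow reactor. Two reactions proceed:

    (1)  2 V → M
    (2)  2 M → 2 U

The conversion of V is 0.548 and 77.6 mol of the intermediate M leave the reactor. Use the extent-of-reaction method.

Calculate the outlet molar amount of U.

67.1 mol

Conversion of V: V consumed = 2ξ₁ = 0.548 × 528 → ξ₁ = 144.7 mol.
M balance: n_M = 0 + 1ξ₁ − 2ξ₂ = 77.6 → ξ₂ = (1·144.7 − 77.6)/2 = 33.54 mol.
Outlet amounts (n = n₀ + Σ ν·ξ):
  V: 528 − 2(144.7) = 238.7
  M: 0 + 1(144.7) − 2(33.54) = 77.6
  U: 0 + 2(33.54) = 67.07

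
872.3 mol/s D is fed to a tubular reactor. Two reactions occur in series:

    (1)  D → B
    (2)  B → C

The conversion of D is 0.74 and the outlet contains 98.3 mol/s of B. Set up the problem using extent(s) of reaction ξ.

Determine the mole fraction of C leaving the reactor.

Conversion of D: D consumed = 1ξ₁ = 0.74 × 872.3 → ξ₁ = 645.5 mol/s.
B balance: n_B = 0 + 1ξ₁ − 1ξ₂ = 98.3 → ξ₂ = (1·645.5 − 98.3)/1 = 547.2 mol/s.
Outlet amounts (n = n₀ + Σ ν·ξ):
  D: 872.3 − 1(645.5) = 226.8
  B: 0 + 1(645.5) − 1(547.2) = 98.3
  C: 0 + 1(547.2) = 547.2
Total out = 872.3 mol/s; y_C = 547.2 / 872.3 = 0.6273.

0.627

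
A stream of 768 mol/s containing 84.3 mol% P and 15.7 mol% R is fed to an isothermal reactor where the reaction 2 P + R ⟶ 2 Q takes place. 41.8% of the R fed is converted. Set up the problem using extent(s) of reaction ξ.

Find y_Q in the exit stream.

0.14

R reacted = 0.418 × 120.6 = 50.4 mol/s; ν_R = −1, so ξ = 50.4/1 = 50.4 mol/s.
Outlet amounts (n = n₀ + ν ξ):
  P: 647.4 − 2(50.4) = 546.6
  R: 120.6 − 1(50.4) = 70.18
  Q: 0 + 2(50.4) = 100.8
Total out = 717.6 mol/s; y_Q = 100.8 / 717.6 = 0.1405.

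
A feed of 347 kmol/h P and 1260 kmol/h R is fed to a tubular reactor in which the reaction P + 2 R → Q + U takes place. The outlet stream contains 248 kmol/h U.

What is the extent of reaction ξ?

ξ = 248 kmol/h

For U: n = n₀ + 1ξ → 248 = 0 + 1ξ, giving ξ = 248 kmol/h.
Outlet amounts (n = n₀ + ν ξ):
  P: 347 − 1(248) = 99
  R: 1260 − 2(248) = 764
  Q: 0 + 1(248) = 248
  U: 0 + 1(248) = 248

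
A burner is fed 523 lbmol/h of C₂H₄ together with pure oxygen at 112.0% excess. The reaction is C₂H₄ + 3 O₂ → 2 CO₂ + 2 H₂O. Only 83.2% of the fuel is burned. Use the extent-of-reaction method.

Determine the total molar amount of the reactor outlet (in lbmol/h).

Stoichiometric O₂ = 3 × 523 = 1569 lbmol/h; O₂ fed = 1569 × 2.120 = 3326 lbmol/h.
Fuel reacted = 0.832 × 523 → ξ = 435.1 lbmol/h.
Outlet (n = n₀ + ν ξ):
  C₂H₄: 523 − 1(435.1) = 87.86
  O₂: 3326 − 3(435.1) = 2021
  CO₂: 0 + 2(435.1) = 870.3
  H₂O: 0 + 2(435.1) = 870.3
Total out = 87.86 + 2021 + 870.3 + 870.3 = 3849 lbmol/h.

3850 lbmol/h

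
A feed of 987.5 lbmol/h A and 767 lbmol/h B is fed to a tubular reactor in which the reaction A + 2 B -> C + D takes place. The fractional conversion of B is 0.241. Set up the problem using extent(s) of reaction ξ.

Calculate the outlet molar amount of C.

92.4 lbmol/h

B reacted = 0.241 × 767 = 184.8 lbmol/h; ν_B = −2, so ξ = 184.8/2 = 92.42 lbmol/h.
Outlet amounts (n = n₀ + ν ξ):
  A: 987.5 − 1(92.42) = 895.1
  B: 767 − 2(92.42) = 582.2
  C: 0 + 1(92.42) = 92.42
  D: 0 + 1(92.42) = 92.42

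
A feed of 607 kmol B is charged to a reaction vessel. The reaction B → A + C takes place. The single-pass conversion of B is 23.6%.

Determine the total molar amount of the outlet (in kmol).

B reacted = 0.236 × 607 = 143.3 kmol; ν_B = −1, so ξ = 143.3/1 = 143.3 kmol.
Outlet amounts (n = n₀ + ν ξ):
  B: 607 − 1(143.3) = 463.7
  A: 0 + 1(143.3) = 143.3
  C: 0 + 1(143.3) = 143.3
Total out = 463.7 + 143.3 + 143.3 = 750.3 kmol.

750 kmol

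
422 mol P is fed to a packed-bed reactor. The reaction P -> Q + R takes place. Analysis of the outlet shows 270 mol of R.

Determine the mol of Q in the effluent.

270 mol

For R: n = n₀ + 1ξ → 270 = 0 + 1ξ, giving ξ = 270 mol.
Outlet amounts (n = n₀ + ν ξ):
  P: 422 − 1(270) = 152
  Q: 0 + 1(270) = 270
  R: 0 + 1(270) = 270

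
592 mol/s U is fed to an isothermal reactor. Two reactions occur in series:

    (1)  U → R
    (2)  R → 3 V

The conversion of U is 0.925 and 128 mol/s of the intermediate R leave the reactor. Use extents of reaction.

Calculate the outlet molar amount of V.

1260 mol/s

Conversion of U: U consumed = 1ξ₁ = 0.925 × 592 → ξ₁ = 547.6 mol/s.
R balance: n_R = 0 + 1ξ₁ − 1ξ₂ = 128 → ξ₂ = (1·547.6 − 128)/1 = 419.6 mol/s.
Outlet amounts (n = n₀ + Σ ν·ξ):
  U: 592 − 1(547.6) = 44.4
  R: 0 + 1(547.6) − 1(419.6) = 128
  V: 0 + 3(419.6) = 1259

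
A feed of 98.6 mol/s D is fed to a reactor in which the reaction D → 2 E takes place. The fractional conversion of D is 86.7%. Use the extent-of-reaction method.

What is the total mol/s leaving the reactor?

184 mol/s

D reacted = 0.867 × 98.6 = 85.49 mol/s; ν_D = −1, so ξ = 85.49/1 = 85.49 mol/s.
Outlet amounts (n = n₀ + ν ξ):
  D: 98.6 − 1(85.49) = 13.11
  E: 0 + 2(85.49) = 171
Total out = 13.11 + 171 = 184.1 mol/s.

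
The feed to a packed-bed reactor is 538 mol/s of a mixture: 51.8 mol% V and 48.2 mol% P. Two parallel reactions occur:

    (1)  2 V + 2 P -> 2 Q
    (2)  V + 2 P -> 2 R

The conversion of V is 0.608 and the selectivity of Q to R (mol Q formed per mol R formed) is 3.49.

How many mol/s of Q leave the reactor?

148 mol/s

Conversion of V: V consumed = 0.608 × 278.7 = 169.4 mol/s = 2ξ₁ + 1ξ₂.
Selectivity: 2ξ₁ / (2ξ₂) = 3.49 → ξ₁ = 3.49 ξ₂.
Substitute: (2·3.49 + 1) ξ₂ = 169.4 → ξ₂ = 21.23 mol/s, ξ₁ = 74.1 mol/s.
Outlet amounts (n = n₀ + Σ ν·ξ):
  V: 278.7 − 2(74.1) − 1(21.23) = 109.2
  P: 259.3 − 2(74.1) − 2(21.23) = 68.64
  Q: 0 + 2(74.1) = 148.2
  R: 0 + 2(21.23) = 42.47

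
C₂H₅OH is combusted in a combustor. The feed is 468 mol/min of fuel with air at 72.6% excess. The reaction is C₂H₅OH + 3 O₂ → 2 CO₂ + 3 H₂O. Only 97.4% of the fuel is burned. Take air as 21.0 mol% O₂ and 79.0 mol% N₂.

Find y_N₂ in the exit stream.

Stoichiometric O₂ = 3 × 468 = 1404 mol/min; O₂ fed = 1404 × 1.726 = 2423 mol/min.
N₂ fed = 2423 × 79/21 = 9116 mol/min.
Fuel reacted = 0.974 × 468 → ξ = 455.8 mol/min.
Outlet (n = n₀ + ν ξ):
  C₂H₅OH: 468 − 1(455.8) = 12.17
  O₂: 2423 − 3(455.8) = 1056
  N₂: 9116 (inert)
  CO₂: 0 + 2(455.8) = 911.7
  H₂O: 0 + 3(455.8) = 1367
Total out = 12460 mol/min; y_N₂ = 9116 / 12460 = 0.7314.

0.731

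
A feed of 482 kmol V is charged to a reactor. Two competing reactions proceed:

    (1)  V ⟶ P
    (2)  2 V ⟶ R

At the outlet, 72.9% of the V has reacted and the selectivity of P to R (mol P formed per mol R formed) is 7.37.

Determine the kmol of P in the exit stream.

276 kmol

Conversion of V: V consumed = 0.729 × 482 = 351.4 kmol = 1ξ₁ + 2ξ₂.
Selectivity: 1ξ₁ / (1ξ₂) = 7.37 → ξ₁ = 7.37 ξ₂.
Substitute: (1·7.37 + 2) ξ₂ = 351.4 → ξ₂ = 37.5 kmol, ξ₁ = 276.4 kmol.
Outlet amounts (n = n₀ + Σ ν·ξ):
  V: 482 − 1(276.4) − 2(37.5) = 130.6
  P: 0 + 1(276.4) = 276.4
  R: 0 + 1(37.5) = 37.5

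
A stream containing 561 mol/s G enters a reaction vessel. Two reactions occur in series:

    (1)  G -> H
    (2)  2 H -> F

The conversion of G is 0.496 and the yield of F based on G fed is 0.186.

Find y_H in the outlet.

0.152

Conversion of G: G consumed = 1ξ₁ = 0.496 × 561 → ξ₁ = 278.3 mol/s.
Yield of F: 1ξ₂ / 561 = 0.186 → ξ₂ = 104.3 mol/s.
Outlet amounts (n = n₀ + Σ ν·ξ):
  G: 561 − 1(278.3) = 282.7
  H: 0 + 1(278.3) − 2(104.3) = 69.56
  F: 0 + 1(104.3) = 104.3
Total out = 456.7 mol/s; y_H = 69.56 / 456.7 = 0.1523.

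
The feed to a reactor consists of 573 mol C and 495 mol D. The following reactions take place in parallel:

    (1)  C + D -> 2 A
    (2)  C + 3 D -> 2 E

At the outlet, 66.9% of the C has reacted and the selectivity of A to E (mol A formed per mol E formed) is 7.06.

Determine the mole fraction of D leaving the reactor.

0.017

Conversion of C: C consumed = 0.669 × 573 = 383.3 mol = 1ξ₁ + 1ξ₂.
Selectivity: 2ξ₁ / (2ξ₂) = 7.06 → ξ₁ = 7.06 ξ₂.
Substitute: (1·7.06 + 1) ξ₂ = 383.3 → ξ₂ = 47.56 mol, ξ₁ = 335.8 mol.
Outlet amounts (n = n₀ + Σ ν·ξ):
  C: 573 − 1(335.8) − 1(47.56) = 189.7
  D: 495 − 1(335.8) − 3(47.56) = 16.54
  A: 0 + 2(335.8) = 671.6
  E: 0 + 2(47.56) = 95.12
Total out = 972.9 mol; y_D = 16.54 / 972.9 = 0.017.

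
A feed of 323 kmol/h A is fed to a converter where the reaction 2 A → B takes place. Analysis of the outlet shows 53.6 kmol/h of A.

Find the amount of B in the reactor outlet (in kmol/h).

For A: n = n₀ − 2ξ → 53.6 = 323 − 2ξ, giving ξ = 134.7 kmol/h.
Outlet amounts (n = n₀ + ν ξ):
  A: 323 − 2(134.7) = 53.6
  B: 0 + 1(134.7) = 134.7

135 kmol/h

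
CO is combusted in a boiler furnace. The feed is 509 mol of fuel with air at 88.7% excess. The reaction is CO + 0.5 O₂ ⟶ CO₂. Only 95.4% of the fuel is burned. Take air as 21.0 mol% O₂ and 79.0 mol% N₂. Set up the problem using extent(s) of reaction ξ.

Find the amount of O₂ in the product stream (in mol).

Stoichiometric O₂ = 0.5 × 509 = 254.5 mol; O₂ fed = 254.5 × 1.887 = 480.2 mol.
N₂ fed = 480.2 × 79/21 = 1807 mol.
Fuel reacted = 0.954 × 509 → ξ = 485.6 mol.
Outlet (n = n₀ + ν ξ):
  CO: 509 − 1(485.6) = 23.41
  O₂: 480.2 − 0.5(485.6) = 237.4
  N₂: 1807 (inert)
  CO₂: 0 + 1(485.6) = 485.6

237 mol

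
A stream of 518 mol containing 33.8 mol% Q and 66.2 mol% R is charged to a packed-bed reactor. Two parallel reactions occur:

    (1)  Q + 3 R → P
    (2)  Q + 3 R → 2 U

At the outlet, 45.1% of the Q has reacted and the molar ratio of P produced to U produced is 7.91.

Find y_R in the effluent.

0.371

Conversion of Q: Q consumed = 0.451 × 175.1 = 78.96 mol = 1ξ₁ + 1ξ₂.
Selectivity: 1ξ₁ / (2ξ₂) = 7.91 → ξ₁ = 15.82 ξ₂.
Substitute: (1·15.82 + 1) ξ₂ = 78.96 → ξ₂ = 4.695 mol, ξ₁ = 74.27 mol.
Outlet amounts (n = n₀ + Σ ν·ξ):
  Q: 175.1 − 1(74.27) − 1(4.695) = 96.12
  R: 342.9 − 3(74.27) − 3(4.695) = 106
  P: 0 + 1(74.27) = 74.27
  U: 0 + 2(4.695) = 9.389
Total out = 285.8 mol; y_R = 106 / 285.8 = 0.371.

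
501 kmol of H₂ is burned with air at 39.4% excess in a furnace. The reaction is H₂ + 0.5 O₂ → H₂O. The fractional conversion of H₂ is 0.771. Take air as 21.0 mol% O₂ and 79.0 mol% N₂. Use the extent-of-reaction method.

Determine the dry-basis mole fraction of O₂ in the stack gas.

Stoichiometric O₂ = 0.5 × 501 = 250.5 kmol; O₂ fed = 250.5 × 1.394 = 349.2 kmol.
N₂ fed = 349.2 × 79/21 = 1314 kmol.
Fuel reacted = 0.771 × 501 → ξ = 386.3 kmol.
Outlet (n = n₀ + ν ξ):
  H₂: 501 − 1(386.3) = 114.7
  O₂: 349.2 − 0.5(386.3) = 156.1
  N₂: 1314 (inert)
  H₂O: 0 + 1(386.3) = 386.3
Dry total = 1584 kmol; y_O₂ (dry) = 156.1 / 1584 = 0.0985.

0.0985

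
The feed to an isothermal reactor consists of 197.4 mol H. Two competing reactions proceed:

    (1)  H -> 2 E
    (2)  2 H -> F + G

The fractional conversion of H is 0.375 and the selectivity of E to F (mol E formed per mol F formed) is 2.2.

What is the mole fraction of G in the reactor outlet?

Conversion of H: H consumed = 0.375 × 197.4 = 74.03 mol = 1ξ₁ + 2ξ₂.
Selectivity: 2ξ₁ / (1ξ₂) = 2.2 → ξ₁ = 1.1 ξ₂.
Substitute: (1·1.1 + 2) ξ₂ = 74.03 → ξ₂ = 23.88 mol, ξ₁ = 26.27 mol.
Outlet amounts (n = n₀ + Σ ν·ξ):
  H: 197.4 − 1(26.27) − 2(23.88) = 123.4
  E: 0 + 2(26.27) = 52.53
  F: 0 + 1(23.88) = 23.88
  G: 0 + 1(23.88) = 23.88
Total out = 223.7 mol; y_G = 23.88 / 223.7 = 0.1068.

0.107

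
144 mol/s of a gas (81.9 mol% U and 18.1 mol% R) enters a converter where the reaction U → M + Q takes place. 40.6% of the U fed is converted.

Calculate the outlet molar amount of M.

U reacted = 0.406 × 117.9 = 47.88 mol/s; ν_U = −1, so ξ = 47.88/1 = 47.88 mol/s.
Outlet amounts (n = n₀ + ν ξ):
  U: 117.9 − 1(47.88) = 70.05
  M: 0 + 1(47.88) = 47.88
  Q: 0 + 1(47.88) = 47.88
  R: 26.06 (inert)

47.9 mol/s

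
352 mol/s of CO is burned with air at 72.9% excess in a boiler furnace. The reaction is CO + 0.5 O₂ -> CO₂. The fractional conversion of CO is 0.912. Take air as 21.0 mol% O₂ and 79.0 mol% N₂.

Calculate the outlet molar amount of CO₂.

Stoichiometric O₂ = 0.5 × 352 = 176 mol/s; O₂ fed = 176 × 1.729 = 304.3 mol/s.
N₂ fed = 304.3 × 79/21 = 1145 mol/s.
Fuel reacted = 0.912 × 352 → ξ = 321 mol/s.
Outlet (n = n₀ + ν ξ):
  CO: 352 − 1(321) = 30.98
  O₂: 304.3 − 0.5(321) = 143.8
  N₂: 1145 (inert)
  CO₂: 0 + 1(321) = 321

321 mol/s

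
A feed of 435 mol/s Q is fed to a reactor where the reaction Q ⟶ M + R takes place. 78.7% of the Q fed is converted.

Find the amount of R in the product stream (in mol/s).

Q reacted = 0.787 × 435 = 342.3 mol/s; ν_Q = −1, so ξ = 342.3/1 = 342.3 mol/s.
Outlet amounts (n = n₀ + ν ξ):
  Q: 435 − 1(342.3) = 92.65
  M: 0 + 1(342.3) = 342.3
  R: 0 + 1(342.3) = 342.3

342 mol/s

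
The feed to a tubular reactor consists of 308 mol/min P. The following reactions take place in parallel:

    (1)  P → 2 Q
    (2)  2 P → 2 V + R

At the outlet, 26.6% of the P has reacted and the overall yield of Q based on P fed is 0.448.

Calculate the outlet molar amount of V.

Yield of Q: 2ξ₁ / 308 = 0.448 → ξ₁ = 68.99 mol/min.
Conversion of P: 1ξ₁ + 2ξ₂ = 0.266 × 308 = 81.93 → ξ₂ = 6.468 mol/min.
Outlet amounts (n = n₀ + Σ ν·ξ):
  P: 308 − 1(68.99) − 2(6.468) = 226.1
  Q: 0 + 2(68.99) = 138
  V: 0 + 2(6.468) = 12.94
  R: 0 + 1(6.468) = 6.468

12.9 mol/min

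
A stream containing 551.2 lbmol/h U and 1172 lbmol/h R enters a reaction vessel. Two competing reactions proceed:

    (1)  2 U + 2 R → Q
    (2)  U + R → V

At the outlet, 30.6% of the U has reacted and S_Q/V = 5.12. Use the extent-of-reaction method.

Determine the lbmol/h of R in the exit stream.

Conversion of U: U consumed = 0.306 × 551.2 = 168.7 lbmol/h = 2ξ₁ + 1ξ₂.
Selectivity: 1ξ₁ / (1ξ₂) = 5.12 → ξ₁ = 5.12 ξ₂.
Substitute: (2·5.12 + 1) ξ₂ = 168.7 → ξ₂ = 15.01 lbmol/h, ξ₁ = 76.83 lbmol/h.
Outlet amounts (n = n₀ + Σ ν·ξ):
  U: 551.2 − 2(76.83) − 1(15.01) = 382.5
  R: 1172 − 2(76.83) − 1(15.01) = 1003
  Q: 0 + 1(76.83) = 76.83
  V: 0 + 1(15.01) = 15.01

1000 lbmol/h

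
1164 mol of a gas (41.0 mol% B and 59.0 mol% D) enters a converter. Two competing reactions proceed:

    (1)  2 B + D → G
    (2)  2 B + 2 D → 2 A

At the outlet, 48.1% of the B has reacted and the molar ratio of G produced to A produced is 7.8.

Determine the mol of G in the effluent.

Conversion of B: B consumed = 0.481 × 477.2 = 229.6 mol = 2ξ₁ + 2ξ₂.
Selectivity: 1ξ₁ / (2ξ₂) = 7.8 → ξ₁ = 15.6 ξ₂.
Substitute: (2·15.6 + 2) ξ₂ = 229.6 → ξ₂ = 6.914 mol, ξ₁ = 107.9 mol.
Outlet amounts (n = n₀ + Σ ν·ξ):
  B: 477.2 − 2(107.9) − 2(6.914) = 247.7
  D: 686.8 − 1(107.9) − 2(6.914) = 565.1
  G: 0 + 1(107.9) = 107.9
  A: 0 + 2(6.914) = 13.83

108 mol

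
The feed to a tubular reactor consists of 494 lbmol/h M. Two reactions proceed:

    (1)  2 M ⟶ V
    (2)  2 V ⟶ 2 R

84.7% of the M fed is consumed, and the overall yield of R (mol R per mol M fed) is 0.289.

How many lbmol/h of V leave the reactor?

Conversion of M: M consumed = 2ξ₁ = 0.847 × 494 → ξ₁ = 209.2 lbmol/h.
Yield of R: 2ξ₂ / 494 = 0.289 → ξ₂ = 71.38 lbmol/h.
Outlet amounts (n = n₀ + Σ ν·ξ):
  M: 494 − 2(209.2) = 75.58
  V: 0 + 1(209.2) − 2(71.38) = 66.44
  R: 0 + 2(71.38) = 142.8

66.4 lbmol/h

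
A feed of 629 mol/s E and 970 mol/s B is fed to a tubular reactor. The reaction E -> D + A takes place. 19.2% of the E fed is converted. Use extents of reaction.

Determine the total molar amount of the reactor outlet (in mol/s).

E reacted = 0.192 × 629 = 120.8 mol/s; ν_E = −1, so ξ = 120.8/1 = 120.8 mol/s.
Outlet amounts (n = n₀ + ν ξ):
  E: 629 − 1(120.8) = 508.2
  D: 0 + 1(120.8) = 120.8
  A: 0 + 1(120.8) = 120.8
  B: 970 (inert)
Total out = 508.2 + 120.8 + 120.8 + 970 = 1720 mol/s.

1720 mol/s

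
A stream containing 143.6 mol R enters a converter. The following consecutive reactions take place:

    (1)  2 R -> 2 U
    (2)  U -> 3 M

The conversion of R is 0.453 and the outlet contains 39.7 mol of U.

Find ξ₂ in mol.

ξ₂ = 25.4 mol

Conversion of R: R consumed = 2ξ₁ = 0.453 × 143.6 → ξ₁ = 32.53 mol.
U balance: n_U = 0 + 2ξ₁ − 1ξ₂ = 39.7 → ξ₂ = (2·32.53 − 39.7)/1 = 25.35 mol.
Outlet amounts (n = n₀ + Σ ν·ξ):
  R: 143.6 − 2(32.53) = 78.55
  U: 0 + 2(32.53) − 1(25.35) = 39.7
  M: 0 + 3(25.35) = 76.05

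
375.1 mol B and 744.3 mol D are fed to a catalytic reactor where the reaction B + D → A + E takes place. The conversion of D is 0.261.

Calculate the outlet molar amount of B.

D reacted = 0.261 × 744.3 = 194.3 mol; ν_D = −1, so ξ = 194.3/1 = 194.3 mol.
Outlet amounts (n = n₀ + ν ξ):
  B: 375.1 − 1(194.3) = 180.8
  D: 744.3 − 1(194.3) = 550
  A: 0 + 1(194.3) = 194.3
  E: 0 + 1(194.3) = 194.3

181 mol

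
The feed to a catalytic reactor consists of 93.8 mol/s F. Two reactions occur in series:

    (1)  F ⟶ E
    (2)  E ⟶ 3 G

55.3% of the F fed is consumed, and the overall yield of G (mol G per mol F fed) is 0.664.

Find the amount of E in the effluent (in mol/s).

Conversion of F: F consumed = 1ξ₁ = 0.553 × 93.8 → ξ₁ = 51.87 mol/s.
Yield of G: 3ξ₂ / 93.8 = 0.664 → ξ₂ = 20.76 mol/s.
Outlet amounts (n = n₀ + Σ ν·ξ):
  F: 93.8 − 1(51.87) = 41.93
  E: 0 + 1(51.87) − 1(20.76) = 31.11
  G: 0 + 3(20.76) = 62.28

31.1 mol/s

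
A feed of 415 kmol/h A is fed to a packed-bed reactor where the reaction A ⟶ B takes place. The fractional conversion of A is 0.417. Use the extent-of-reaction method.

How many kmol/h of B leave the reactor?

A reacted = 0.417 × 415 = 173.1 kmol/h; ν_A = −1, so ξ = 173.1/1 = 173.1 kmol/h.
Outlet amounts (n = n₀ + ν ξ):
  A: 415 − 1(173.1) = 241.9
  B: 0 + 1(173.1) = 173.1

173 kmol/h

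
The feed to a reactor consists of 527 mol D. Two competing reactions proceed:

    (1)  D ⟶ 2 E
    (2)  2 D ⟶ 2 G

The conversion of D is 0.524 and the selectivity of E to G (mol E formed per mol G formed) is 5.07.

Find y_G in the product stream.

Conversion of D: D consumed = 0.524 × 527 = 276.1 mol = 1ξ₁ + 2ξ₂.
Selectivity: 2ξ₁ / (2ξ₂) = 5.07 → ξ₁ = 5.07 ξ₂.
Substitute: (1·5.07 + 2) ξ₂ = 276.1 → ξ₂ = 39.06 mol, ξ₁ = 198 mol.
Outlet amounts (n = n₀ + Σ ν·ξ):
  D: 527 − 1(198) − 2(39.06) = 250.9
  E: 0 + 2(198) = 396.1
  G: 0 + 2(39.06) = 78.12
Total out = 725 mol; y_G = 78.12 / 725 = 0.1077.

0.108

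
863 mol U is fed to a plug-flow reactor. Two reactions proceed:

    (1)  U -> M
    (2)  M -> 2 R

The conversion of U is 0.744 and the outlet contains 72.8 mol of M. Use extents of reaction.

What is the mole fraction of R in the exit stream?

Conversion of U: U consumed = 1ξ₁ = 0.744 × 863 → ξ₁ = 642.1 mol.
M balance: n_M = 0 + 1ξ₁ − 1ξ₂ = 72.8 → ξ₂ = (1·642.1 − 72.8)/1 = 569.3 mol.
Outlet amounts (n = n₀ + Σ ν·ξ):
  U: 863 − 1(642.1) = 220.9
  M: 0 + 1(642.1) − 1(569.3) = 72.8
  R: 0 + 2(569.3) = 1139
Total out = 1432 mol; y_R = 1139 / 1432 = 0.7949.

0.795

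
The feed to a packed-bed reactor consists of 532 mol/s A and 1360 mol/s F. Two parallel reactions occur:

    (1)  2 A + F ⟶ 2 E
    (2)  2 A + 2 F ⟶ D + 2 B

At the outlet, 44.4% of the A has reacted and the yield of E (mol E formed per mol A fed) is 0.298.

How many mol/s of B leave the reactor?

77.7 mol/s

Yield of E: 2ξ₁ / 532 = 0.298 → ξ₁ = 79.27 mol/s.
Conversion of A: 2ξ₁ + 2ξ₂ = 0.444 × 532 = 236.2 → ξ₂ = 38.84 mol/s.
Outlet amounts (n = n₀ + Σ ν·ξ):
  A: 532 − 2(79.27) − 2(38.84) = 295.8
  F: 1360 − 1(79.27) − 2(38.84) = 1203
  E: 0 + 2(79.27) = 158.5
  D: 0 + 1(38.84) = 38.84
  B: 0 + 2(38.84) = 77.67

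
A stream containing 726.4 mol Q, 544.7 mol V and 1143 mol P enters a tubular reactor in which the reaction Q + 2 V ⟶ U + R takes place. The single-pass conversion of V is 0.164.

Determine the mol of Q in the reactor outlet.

682 mol

V reacted = 0.164 × 544.7 = 89.33 mol; ν_V = −2, so ξ = 89.33/2 = 44.67 mol.
Outlet amounts (n = n₀ + ν ξ):
  Q: 726.4 − 1(44.67) = 681.7
  V: 544.7 − 2(44.67) = 455.4
  U: 0 + 1(44.67) = 44.67
  R: 0 + 1(44.67) = 44.67
  P: 1143 (inert)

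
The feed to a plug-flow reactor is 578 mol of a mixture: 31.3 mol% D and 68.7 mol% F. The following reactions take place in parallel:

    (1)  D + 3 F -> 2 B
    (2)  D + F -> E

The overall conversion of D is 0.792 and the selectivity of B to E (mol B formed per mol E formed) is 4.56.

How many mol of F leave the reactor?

Conversion of D: D consumed = 0.792 × 180.9 = 143.3 mol = 1ξ₁ + 1ξ₂.
Selectivity: 2ξ₁ / (1ξ₂) = 4.56 → ξ₁ = 2.28 ξ₂.
Substitute: (1·2.28 + 1) ξ₂ = 143.3 → ξ₂ = 43.68 mol, ξ₁ = 99.6 mol.
Outlet amounts (n = n₀ + Σ ν·ξ):
  D: 180.9 − 1(99.6) − 1(43.68) = 37.63
  F: 397.1 − 3(99.6) − 1(43.68) = 54.6
  B: 0 + 2(99.6) = 199.2
  E: 0 + 1(43.68) = 43.68

54.6 mol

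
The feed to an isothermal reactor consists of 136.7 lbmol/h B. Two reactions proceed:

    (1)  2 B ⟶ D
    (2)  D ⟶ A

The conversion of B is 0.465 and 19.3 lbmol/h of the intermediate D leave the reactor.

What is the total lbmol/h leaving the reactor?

Conversion of B: B consumed = 2ξ₁ = 0.465 × 136.7 → ξ₁ = 31.78 lbmol/h.
D balance: n_D = 0 + 1ξ₁ − 1ξ₂ = 19.3 → ξ₂ = (1·31.78 − 19.3)/1 = 12.48 lbmol/h.
Outlet amounts (n = n₀ + Σ ν·ξ):
  B: 136.7 − 2(31.78) = 73.13
  D: 0 + 1(31.78) − 1(12.48) = 19.3
  A: 0 + 1(12.48) = 12.48
Total out = 73.13 + 19.3 + 12.48 = 104.9 lbmol/h.

105 lbmol/h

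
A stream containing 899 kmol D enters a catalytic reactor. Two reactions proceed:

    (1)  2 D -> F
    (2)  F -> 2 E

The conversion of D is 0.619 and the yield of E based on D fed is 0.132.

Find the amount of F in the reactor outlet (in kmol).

Conversion of D: D consumed = 2ξ₁ = 0.619 × 899 → ξ₁ = 278.2 kmol.
Yield of E: 2ξ₂ / 899 = 0.132 → ξ₂ = 59.33 kmol.
Outlet amounts (n = n₀ + Σ ν·ξ):
  D: 899 − 2(278.2) = 342.5
  F: 0 + 1(278.2) − 1(59.33) = 218.9
  E: 0 + 2(59.33) = 118.7

219 kmol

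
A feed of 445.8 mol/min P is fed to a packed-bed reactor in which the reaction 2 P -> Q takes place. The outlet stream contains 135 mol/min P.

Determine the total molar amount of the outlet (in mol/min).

For P: n = n₀ − 2ξ → 135 = 445.8 − 2ξ, giving ξ = 155.4 mol/min.
Outlet amounts (n = n₀ + ν ξ):
  P: 445.8 − 2(155.4) = 135
  Q: 0 + 1(155.4) = 155.4
Total out = 135 + 155.4 = 290.4 mol/min.

290 mol/min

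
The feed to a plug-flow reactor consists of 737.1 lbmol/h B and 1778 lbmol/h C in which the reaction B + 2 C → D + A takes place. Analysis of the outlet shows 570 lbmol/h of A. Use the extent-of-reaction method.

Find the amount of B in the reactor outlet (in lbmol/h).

For A: n = n₀ + 1ξ → 570 = 0 + 1ξ, giving ξ = 570 lbmol/h.
Outlet amounts (n = n₀ + ν ξ):
  B: 737.1 − 1(570) = 167.1
  C: 1778 − 2(570) = 638
  D: 0 + 1(570) = 570
  A: 0 + 1(570) = 570

167 lbmol/h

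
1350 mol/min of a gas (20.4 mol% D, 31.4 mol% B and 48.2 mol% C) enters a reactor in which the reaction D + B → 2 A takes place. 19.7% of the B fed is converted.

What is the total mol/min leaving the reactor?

B reacted = 0.197 × 423.9 = 83.51 mol/min; ν_B = −1, so ξ = 83.51/1 = 83.51 mol/min.
Outlet amounts (n = n₀ + ν ξ):
  D: 275.4 − 1(83.51) = 191.9
  B: 423.9 − 1(83.51) = 340.4
  A: 0 + 2(83.51) = 167
  C: 650.7 (inert)
Total out = 191.9 + 340.4 + 167 + 650.7 = 1350 mol/min.

1350 mol/min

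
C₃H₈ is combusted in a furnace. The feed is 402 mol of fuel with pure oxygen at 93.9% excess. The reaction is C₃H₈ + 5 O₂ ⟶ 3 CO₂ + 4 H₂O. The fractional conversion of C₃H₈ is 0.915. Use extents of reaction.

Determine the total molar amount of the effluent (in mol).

Stoichiometric O₂ = 5 × 402 = 2010 mol; O₂ fed = 2010 × 1.939 = 3897 mol.
Fuel reacted = 0.915 × 402 → ξ = 367.8 mol.
Outlet (n = n₀ + ν ξ):
  C₃H₈: 402 − 1(367.8) = 34.17
  O₂: 3897 − 5(367.8) = 2058
  CO₂: 0 + 3(367.8) = 1103
  H₂O: 0 + 4(367.8) = 1471
Total out = 34.17 + 2058 + 1103 + 1471 = 4667 mol.

4670 mol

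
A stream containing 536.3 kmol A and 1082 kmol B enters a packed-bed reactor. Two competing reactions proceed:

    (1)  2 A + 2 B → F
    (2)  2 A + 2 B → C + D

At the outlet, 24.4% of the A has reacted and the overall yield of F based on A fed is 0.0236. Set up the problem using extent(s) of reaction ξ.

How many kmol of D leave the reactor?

52.8 kmol

Yield of F: 1ξ₁ / 536.3 = 0.0236 → ξ₁ = 12.66 kmol.
Conversion of A: 2ξ₁ + 2ξ₂ = 0.244 × 536.3 = 130.9 → ξ₂ = 52.77 kmol.
Outlet amounts (n = n₀ + Σ ν·ξ):
  A: 536.3 − 2(12.66) − 2(52.77) = 405.4
  B: 1082 − 2(12.66) − 2(52.77) = 951.1
  F: 0 + 1(12.66) = 12.66
  C: 0 + 1(52.77) = 52.77
  D: 0 + 1(52.77) = 52.77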